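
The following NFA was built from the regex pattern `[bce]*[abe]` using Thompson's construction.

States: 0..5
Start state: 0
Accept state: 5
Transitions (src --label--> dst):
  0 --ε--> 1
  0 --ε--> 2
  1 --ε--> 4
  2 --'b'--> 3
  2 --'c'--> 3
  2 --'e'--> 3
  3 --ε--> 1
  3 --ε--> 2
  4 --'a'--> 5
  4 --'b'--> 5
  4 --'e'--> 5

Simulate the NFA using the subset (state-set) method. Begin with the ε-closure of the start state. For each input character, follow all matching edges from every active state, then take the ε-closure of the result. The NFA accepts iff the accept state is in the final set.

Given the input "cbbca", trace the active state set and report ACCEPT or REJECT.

S₀ = ε-closure({0}) = {0,1,2,4}
'c' @ 1: {1,2,3,4}
'b' @ 2: {1,2,3,4,5}  [accepting]
'b' @ 3: {1,2,3,4,5}  [accepting]
'c' @ 4: {1,2,3,4}
'a' @ 5: {5}  [accepting]
end set {5} — state 5 in

Answer: ACCEPT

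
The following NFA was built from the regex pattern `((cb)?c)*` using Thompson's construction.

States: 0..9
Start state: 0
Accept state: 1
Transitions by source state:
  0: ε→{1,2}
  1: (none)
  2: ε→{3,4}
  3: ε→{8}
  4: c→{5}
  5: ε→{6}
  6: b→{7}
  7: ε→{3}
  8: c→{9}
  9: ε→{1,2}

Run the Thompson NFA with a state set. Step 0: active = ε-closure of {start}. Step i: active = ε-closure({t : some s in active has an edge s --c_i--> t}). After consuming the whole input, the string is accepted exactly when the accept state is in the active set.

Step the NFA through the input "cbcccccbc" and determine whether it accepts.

start: ε-closure({0}) = {0,1,2,3,4,8}
'c' @ 1: {1,2,3,4,5,6,8,9}  ✓accept
'b' @ 2: {3,7,8}
'c' @ 3: {1,2,3,4,8,9}  ✓accept
'c' @ 4: {1,2,3,4,5,6,8,9}  ✓accept
'c' @ 5: {1,2,3,4,5,6,8,9}  ✓accept
'c' @ 6: {1,2,3,4,5,6,8,9}  ✓accept
'c' @ 7: {1,2,3,4,5,6,8,9}  ✓accept
'b' @ 8: {3,7,8}
'c' @ 9: {1,2,3,4,8,9}  ✓accept
final: {1,2,3,4,8,9}; accept 1 in set

Answer: ACCEPT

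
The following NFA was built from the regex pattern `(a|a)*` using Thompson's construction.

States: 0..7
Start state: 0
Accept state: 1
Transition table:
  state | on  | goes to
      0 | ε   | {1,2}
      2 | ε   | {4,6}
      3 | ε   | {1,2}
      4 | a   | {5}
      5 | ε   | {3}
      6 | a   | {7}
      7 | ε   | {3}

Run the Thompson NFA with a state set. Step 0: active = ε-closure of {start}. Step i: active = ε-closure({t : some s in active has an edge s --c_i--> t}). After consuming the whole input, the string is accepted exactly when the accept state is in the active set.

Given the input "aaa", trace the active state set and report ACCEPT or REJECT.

S₀ = ε-closure({0}) = {0,1,2,4,6}
'a' @ 1: {1,2,3,4,5,6,7}  (accept∈set)
'a' @ 2: {1,2,3,4,5,6,7}  (accept∈set)
'a' @ 3: {1,2,3,4,5,6,7}  (accept∈set)
final: {1,2,3,4,5,6,7}; accept 1 in set

Answer: ACCEPT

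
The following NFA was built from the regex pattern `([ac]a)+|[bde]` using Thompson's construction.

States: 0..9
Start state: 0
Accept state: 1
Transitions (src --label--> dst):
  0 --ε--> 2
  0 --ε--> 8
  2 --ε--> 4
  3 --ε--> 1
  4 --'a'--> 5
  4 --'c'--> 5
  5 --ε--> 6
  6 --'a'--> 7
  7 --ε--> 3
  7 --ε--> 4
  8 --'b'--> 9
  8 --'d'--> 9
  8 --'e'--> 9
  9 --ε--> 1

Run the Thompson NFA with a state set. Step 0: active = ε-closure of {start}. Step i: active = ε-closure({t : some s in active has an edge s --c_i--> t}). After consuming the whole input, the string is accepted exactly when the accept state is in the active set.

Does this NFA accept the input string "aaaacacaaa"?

Answer: ACCEPT

Trace:
S₀ = ε-closure({0}) = {0,2,4,8}
'a' @ 1: {5,6}
'a' @ 2: {1,3,4,7}  ✓accept
'a' @ 3: {5,6}
'a' @ 4: {1,3,4,7}  ✓accept
'c' @ 5: {5,6}
'a' @ 6: {1,3,4,7}  ✓accept
'c' @ 7: {5,6}
'a' @ 8: {1,3,4,7}  ✓accept
'a' @ 9: {5,6}
'a' @ 10: {1,3,4,7}  ✓accept
after full input: {1,3,4,7}  (accept=1 in)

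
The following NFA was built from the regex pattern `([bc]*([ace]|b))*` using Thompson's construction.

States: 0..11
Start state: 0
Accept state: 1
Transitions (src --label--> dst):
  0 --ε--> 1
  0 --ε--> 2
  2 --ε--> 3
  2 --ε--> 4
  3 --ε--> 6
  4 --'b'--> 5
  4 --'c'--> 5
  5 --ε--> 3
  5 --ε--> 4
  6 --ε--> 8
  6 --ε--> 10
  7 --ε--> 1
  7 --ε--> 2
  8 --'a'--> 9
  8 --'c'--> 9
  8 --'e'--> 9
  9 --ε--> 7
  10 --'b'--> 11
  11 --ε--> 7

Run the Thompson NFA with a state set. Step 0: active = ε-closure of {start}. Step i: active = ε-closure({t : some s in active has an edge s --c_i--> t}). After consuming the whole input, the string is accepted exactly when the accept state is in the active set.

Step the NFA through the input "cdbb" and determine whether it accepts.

S₀ = ε-closure({0}) = {0,1,2,3,4,6,8,10}
'c' @ 1: {1,2,3,4,5,6,7,8,9,10}  (accept∈set)
'd' @ 2: {}  — no active states
rest 'bb' ignored (set empty)
after full input: {}  (accept=1 not in)

Answer: REJECT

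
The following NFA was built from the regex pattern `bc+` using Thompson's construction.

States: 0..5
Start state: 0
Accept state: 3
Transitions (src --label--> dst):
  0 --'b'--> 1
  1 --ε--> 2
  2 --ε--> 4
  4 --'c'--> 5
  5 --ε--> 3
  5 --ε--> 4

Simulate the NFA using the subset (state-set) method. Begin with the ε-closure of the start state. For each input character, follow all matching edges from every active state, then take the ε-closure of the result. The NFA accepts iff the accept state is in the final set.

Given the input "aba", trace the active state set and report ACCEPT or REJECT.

start: ε-closure({0}) = {0}
'a' @ 1: {}  — no active states
rest 'ba' ignored (set empty)
after full input: {}  (accept=3 not in)

Answer: REJECT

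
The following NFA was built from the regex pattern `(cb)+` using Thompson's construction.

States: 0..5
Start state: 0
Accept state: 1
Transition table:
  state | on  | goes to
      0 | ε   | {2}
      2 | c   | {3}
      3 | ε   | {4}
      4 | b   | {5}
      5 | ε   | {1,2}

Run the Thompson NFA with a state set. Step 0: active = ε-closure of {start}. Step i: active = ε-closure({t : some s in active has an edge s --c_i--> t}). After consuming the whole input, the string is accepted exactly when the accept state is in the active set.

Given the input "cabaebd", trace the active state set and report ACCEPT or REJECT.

initial (ε-close {0}): {0,2}
'c' @ 1: {3,4}
'a' @ 2: {}  — dead — no transitions
rest 'baebd' ignored (set empty)
final: {}; accept 1 not in set

Answer: REJECT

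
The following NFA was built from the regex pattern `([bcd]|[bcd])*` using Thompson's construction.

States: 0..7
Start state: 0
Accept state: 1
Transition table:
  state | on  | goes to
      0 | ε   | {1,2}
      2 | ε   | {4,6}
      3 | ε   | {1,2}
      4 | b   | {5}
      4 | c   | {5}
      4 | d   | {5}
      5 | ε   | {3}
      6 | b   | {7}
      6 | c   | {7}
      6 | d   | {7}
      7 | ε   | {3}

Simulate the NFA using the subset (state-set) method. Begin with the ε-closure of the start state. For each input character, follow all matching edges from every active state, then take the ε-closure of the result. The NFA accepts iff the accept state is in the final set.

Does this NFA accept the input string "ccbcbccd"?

Answer: ACCEPT

Trace:
S₀ = ε-closure({0}) = {0,1,2,4,6}
'c' @ 1: {1,2,3,4,5,6,7}  [accepting]
'c' @ 2: {1,2,3,4,5,6,7}  [accepting]
'b' @ 3: {1,2,3,4,5,6,7}  [accepting]
'c' @ 4: {1,2,3,4,5,6,7}  [accepting]
'b' @ 5: {1,2,3,4,5,6,7}  [accepting]
'c' @ 6: {1,2,3,4,5,6,7}  [accepting]
'c' @ 7: {1,2,3,4,5,6,7}  [accepting]
'd' @ 8: {1,2,3,4,5,6,7}  [accepting]
final: {1,2,3,4,5,6,7}; accept 1 in set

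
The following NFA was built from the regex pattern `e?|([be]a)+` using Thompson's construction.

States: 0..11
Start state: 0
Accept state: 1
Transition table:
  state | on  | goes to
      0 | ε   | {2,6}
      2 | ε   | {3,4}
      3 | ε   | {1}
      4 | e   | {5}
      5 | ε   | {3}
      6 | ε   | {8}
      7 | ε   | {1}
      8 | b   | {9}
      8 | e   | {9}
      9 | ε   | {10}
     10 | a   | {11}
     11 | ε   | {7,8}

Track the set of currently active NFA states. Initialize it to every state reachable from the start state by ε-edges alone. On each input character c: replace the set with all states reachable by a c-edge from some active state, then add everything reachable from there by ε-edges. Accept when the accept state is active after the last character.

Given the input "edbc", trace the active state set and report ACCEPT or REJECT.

initial (ε-close {0}): {0,1,2,3,4,6,8}
'e' @ 1: {1,3,5,9,10}  ✓accept
'd' @ 2: {}  — state set empty
rest 'bc' ignored (set empty)
final: {}; accept 1 not in set

Answer: REJECT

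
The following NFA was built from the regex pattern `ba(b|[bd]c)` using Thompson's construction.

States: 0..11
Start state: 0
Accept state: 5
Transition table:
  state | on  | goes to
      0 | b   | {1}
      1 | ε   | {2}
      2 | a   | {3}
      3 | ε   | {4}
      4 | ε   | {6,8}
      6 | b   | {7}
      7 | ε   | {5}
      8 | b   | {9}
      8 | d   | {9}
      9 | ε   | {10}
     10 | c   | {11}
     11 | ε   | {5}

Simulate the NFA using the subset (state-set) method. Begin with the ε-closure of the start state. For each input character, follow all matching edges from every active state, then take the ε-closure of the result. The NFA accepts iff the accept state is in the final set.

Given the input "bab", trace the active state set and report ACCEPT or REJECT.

Answer: ACCEPT

Derivation:
S₀ = ε-closure({0}) = {0}
'b' @ 1: {1,2}
'a' @ 2: {3,4,6,8}
'b' @ 3: {5,7,9,10}  [accepting]
end set {5,7,9,10} — state 5 in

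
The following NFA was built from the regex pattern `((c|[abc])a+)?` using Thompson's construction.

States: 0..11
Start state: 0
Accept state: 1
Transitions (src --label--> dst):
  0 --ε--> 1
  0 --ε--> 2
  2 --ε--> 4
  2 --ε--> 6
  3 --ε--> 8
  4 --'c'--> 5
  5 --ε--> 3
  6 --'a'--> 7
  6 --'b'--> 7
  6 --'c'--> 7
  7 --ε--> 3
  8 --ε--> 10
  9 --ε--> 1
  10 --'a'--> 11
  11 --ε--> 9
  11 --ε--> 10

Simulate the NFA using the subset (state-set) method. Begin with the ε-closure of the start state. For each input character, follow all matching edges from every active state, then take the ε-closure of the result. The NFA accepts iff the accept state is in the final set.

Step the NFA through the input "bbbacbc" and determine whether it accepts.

initial (ε-close {0}): {0,1,2,4,6}
'b' @ 1: {3,7,8,10}
'b' @ 2: {}  — no active states
rest 'bacbc' ignored (set empty)
final: {}; accept 1 not in set

Answer: REJECT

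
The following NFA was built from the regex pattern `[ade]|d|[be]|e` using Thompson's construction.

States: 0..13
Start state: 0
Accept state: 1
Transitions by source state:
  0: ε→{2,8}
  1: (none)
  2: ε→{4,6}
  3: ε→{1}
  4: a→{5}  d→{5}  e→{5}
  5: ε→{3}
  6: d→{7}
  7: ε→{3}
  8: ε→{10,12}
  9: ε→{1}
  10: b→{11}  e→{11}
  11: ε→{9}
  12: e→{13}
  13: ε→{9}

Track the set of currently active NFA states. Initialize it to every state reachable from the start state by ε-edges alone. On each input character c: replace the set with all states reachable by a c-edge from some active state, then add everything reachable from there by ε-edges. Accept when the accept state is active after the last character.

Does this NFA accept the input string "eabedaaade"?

Answer: REJECT

Trace:
initial (ε-close {0}): {0,2,4,6,8,10,12}
'e' @ 1: {1,3,5,9,11,13}  (accept∈set)
'a' @ 2: {}  — dead — no transitions
rest 'bedaaade' ignored (set empty)
end set {} — state 1 not in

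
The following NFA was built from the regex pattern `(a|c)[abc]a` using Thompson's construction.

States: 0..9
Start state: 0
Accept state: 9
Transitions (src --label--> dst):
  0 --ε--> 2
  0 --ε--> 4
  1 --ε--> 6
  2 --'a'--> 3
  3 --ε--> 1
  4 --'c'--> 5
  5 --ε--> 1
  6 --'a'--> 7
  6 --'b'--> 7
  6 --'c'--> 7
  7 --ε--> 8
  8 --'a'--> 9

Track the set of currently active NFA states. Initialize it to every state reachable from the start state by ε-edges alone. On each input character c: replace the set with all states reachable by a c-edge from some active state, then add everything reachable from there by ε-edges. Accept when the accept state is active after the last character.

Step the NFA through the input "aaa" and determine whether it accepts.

Answer: ACCEPT

Trace:
initial (ε-close {0}): {0,2,4}
'a' @ 1: {1,3,6}
'a' @ 2: {7,8}
'a' @ 3: {9}  [accepting]
end set {9} — state 9 in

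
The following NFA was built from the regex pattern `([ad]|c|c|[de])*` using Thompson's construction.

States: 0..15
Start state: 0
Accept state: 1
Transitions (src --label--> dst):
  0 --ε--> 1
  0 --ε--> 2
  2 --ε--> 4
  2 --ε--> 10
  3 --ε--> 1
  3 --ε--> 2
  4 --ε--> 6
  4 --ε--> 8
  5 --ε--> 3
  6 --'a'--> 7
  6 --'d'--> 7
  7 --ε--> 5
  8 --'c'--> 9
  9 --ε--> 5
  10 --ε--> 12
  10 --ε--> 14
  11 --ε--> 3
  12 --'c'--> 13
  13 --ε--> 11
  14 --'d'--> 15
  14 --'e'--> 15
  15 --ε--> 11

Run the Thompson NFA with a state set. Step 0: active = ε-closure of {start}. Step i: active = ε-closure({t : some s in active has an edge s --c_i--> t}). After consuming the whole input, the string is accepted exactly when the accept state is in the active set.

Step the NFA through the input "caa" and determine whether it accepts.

Answer: ACCEPT

Derivation:
initial (ε-close {0}): {0,1,2,4,6,8,10,12,14}
'c' @ 1: {1,2,3,4,5,6,8,9,10,11,12,13,14}  ✓accept
'a' @ 2: {1,2,3,4,5,6,7,8,10,12,14}  ✓accept
'a' @ 3: {1,2,3,4,5,6,7,8,10,12,14}  ✓accept
after full input: {1,2,3,4,5,6,7,8,10,12,14}  (accept=1 in)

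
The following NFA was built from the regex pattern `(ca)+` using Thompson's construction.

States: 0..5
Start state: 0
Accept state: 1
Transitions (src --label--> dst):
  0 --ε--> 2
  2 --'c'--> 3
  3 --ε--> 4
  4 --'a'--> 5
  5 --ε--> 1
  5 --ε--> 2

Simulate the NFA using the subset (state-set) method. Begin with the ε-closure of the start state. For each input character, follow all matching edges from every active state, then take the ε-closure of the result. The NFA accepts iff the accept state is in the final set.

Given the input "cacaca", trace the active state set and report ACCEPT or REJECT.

start: ε-closure({0}) = {0,2}
'c' @ 1: {3,4}
'a' @ 2: {1,2,5}  (accept∈set)
'c' @ 3: {3,4}
'a' @ 4: {1,2,5}  (accept∈set)
'c' @ 5: {3,4}
'a' @ 6: {1,2,5}  (accept∈set)
after full input: {1,2,5}  (accept=1 in)

Answer: ACCEPT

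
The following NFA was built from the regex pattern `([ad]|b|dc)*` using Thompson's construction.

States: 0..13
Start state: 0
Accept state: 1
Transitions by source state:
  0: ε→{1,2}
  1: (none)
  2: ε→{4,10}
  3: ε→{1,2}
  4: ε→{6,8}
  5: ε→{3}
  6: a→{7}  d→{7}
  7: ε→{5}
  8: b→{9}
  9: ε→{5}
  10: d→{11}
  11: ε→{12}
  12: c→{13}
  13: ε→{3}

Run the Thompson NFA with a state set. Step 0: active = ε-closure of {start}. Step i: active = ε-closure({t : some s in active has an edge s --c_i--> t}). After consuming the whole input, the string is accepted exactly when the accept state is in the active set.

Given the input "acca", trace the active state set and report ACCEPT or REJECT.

start: ε-closure({0}) = {0,1,2,4,6,8,10}
'a' @ 1: {1,2,3,4,5,6,7,8,10}  ✓accept
'c' @ 2: {}  — state set empty
rest 'ca' ignored (set empty)
after full input: {}  (accept=1 not in)

Answer: REJECT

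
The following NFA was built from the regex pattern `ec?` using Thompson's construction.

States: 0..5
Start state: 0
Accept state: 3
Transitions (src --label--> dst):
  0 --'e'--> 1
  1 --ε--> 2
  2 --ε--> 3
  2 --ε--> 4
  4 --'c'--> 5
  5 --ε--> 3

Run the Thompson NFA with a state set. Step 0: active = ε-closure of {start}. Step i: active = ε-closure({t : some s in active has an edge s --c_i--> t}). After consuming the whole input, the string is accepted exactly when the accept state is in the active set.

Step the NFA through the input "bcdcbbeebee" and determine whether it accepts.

Answer: REJECT

Trace:
start: ε-closure({0}) = {0}
'b' @ 1: {}  — state set empty
rest 'cdcbbeebee' ignored (set empty)
after full input: {}  (accept=3 not in)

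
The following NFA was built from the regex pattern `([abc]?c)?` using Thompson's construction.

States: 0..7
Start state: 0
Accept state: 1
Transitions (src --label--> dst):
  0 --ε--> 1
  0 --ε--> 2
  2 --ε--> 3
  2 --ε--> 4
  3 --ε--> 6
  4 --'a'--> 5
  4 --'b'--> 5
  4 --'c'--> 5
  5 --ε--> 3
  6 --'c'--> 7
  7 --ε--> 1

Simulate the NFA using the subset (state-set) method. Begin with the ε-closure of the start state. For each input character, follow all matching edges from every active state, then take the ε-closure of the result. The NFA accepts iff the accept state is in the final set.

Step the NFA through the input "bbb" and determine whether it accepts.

Answer: REJECT

Trace:
initial (ε-close {0}): {0,1,2,3,4,6}
'b' @ 1: {3,5,6}
'b' @ 2: {}  — state set empty
rest 'b' ignored (set empty)
end set {} — state 1 not in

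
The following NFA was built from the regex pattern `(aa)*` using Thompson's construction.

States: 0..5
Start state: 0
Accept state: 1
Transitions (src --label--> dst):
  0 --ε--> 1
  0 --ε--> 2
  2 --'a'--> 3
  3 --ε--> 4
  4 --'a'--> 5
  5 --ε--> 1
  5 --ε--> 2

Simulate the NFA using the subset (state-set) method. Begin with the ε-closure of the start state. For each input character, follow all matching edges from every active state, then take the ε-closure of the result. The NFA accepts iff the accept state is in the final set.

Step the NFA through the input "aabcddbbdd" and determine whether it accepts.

Answer: REJECT

Trace:
initial (ε-close {0}): {0,1,2}
'a' @ 1: {3,4}
'a' @ 2: {1,2,5}  ✓accept
'b' @ 3: {}  — state set empty
rest 'cddbbdd' ignored (set empty)
final: {}; accept 1 not in set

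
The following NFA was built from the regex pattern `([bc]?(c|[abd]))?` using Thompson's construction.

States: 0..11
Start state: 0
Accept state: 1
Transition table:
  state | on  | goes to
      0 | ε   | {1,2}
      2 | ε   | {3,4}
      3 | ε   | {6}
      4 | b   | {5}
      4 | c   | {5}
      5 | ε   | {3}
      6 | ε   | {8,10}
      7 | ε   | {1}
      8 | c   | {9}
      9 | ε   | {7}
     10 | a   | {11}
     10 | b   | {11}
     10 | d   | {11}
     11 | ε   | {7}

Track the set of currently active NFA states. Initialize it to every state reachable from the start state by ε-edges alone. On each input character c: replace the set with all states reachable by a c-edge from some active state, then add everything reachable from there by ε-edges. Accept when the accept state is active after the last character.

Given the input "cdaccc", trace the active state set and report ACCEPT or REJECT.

start: ε-closure({0}) = {0,1,2,3,4,6,8,10}
'c' @ 1: {1,3,5,6,7,8,9,10}  [accepting]
'd' @ 2: {1,7,11}  [accepting]
'a' @ 3: {}  — no active states
rest 'ccc' ignored (set empty)
final: {}; accept 1 not in set

Answer: REJECT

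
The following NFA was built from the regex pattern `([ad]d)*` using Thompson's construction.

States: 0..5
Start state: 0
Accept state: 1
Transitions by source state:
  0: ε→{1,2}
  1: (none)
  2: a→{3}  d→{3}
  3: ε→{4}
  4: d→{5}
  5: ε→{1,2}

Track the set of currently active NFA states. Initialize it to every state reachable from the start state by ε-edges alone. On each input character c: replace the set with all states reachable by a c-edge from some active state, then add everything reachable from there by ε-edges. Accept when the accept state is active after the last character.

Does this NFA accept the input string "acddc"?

Answer: REJECT

Trace:
start: ε-closure({0}) = {0,1,2}
'a' @ 1: {3,4}
'c' @ 2: {}  — no active states
rest 'ddc' ignored (set empty)
final: {}; accept 1 not in set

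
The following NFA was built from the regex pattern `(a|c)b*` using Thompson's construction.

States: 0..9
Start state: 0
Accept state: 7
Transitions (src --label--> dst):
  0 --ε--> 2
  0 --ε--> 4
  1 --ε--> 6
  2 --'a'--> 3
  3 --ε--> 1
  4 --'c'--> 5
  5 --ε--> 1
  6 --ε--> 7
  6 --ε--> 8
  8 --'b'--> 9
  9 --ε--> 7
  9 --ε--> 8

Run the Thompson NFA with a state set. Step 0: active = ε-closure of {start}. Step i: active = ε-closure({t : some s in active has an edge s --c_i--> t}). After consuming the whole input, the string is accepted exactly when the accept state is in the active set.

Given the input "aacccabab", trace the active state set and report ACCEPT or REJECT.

Answer: REJECT

Steps:
start: ε-closure({0}) = {0,2,4}
'a' @ 1: {1,3,6,7,8}  (accept∈set)
'a' @ 2: {}  — no active states
rest 'cccabab' ignored (set empty)
after full input: {}  (accept=7 not in)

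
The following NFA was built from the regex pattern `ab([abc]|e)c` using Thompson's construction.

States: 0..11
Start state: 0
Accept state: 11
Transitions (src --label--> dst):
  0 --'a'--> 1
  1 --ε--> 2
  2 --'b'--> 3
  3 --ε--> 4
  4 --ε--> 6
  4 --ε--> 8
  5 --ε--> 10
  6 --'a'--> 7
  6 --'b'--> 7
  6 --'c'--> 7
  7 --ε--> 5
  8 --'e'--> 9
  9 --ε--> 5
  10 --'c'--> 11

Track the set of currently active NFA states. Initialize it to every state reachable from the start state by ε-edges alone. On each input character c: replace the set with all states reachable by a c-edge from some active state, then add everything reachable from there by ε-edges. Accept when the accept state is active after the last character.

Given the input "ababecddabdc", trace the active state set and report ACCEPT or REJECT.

S₀ = ε-closure({0}) = {0}
'a' @ 1: {1,2}
'b' @ 2: {3,4,6,8}
'a' @ 3: {5,7,10}
'b' @ 4: {}  — dead — no transitions
rest 'ecddabdc' ignored (set empty)
end set {} — state 11 not in

Answer: REJECT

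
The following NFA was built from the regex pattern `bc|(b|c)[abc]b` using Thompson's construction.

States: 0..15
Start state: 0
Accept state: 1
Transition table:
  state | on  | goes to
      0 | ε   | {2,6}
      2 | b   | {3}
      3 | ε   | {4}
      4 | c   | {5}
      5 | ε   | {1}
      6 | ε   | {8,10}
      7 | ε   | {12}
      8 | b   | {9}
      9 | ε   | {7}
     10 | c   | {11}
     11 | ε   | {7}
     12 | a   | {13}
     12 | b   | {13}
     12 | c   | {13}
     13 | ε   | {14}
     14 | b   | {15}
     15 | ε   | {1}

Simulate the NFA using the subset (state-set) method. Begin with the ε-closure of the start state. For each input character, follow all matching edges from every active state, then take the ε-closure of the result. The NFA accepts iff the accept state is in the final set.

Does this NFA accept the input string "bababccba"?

start: ε-closure({0}) = {0,2,6,8,10}
'b' @ 1: {3,4,7,9,12}
'a' @ 2: {13,14}
'b' @ 3: {1,15}  (accept∈set)
'a' @ 4: {}  — dead — no transitions
rest 'bccba' ignored (set empty)
end set {} — state 1 not in

Answer: REJECT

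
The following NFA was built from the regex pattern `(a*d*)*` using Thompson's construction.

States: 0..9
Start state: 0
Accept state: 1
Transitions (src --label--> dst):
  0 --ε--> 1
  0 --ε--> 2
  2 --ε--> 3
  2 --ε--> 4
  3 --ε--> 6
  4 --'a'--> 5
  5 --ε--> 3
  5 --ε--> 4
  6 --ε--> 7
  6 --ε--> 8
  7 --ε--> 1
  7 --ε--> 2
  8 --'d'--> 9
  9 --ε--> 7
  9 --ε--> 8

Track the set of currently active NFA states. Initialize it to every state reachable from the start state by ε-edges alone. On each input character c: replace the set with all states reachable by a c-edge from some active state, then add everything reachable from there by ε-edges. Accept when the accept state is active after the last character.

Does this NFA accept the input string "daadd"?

initial (ε-close {0}): {0,1,2,3,4,6,7,8}
'd' @ 1: {1,2,3,4,6,7,8,9}  [accepting]
'a' @ 2: {1,2,3,4,5,6,7,8}  [accepting]
'a' @ 3: {1,2,3,4,5,6,7,8}  [accepting]
'd' @ 4: {1,2,3,4,6,7,8,9}  [accepting]
'd' @ 5: {1,2,3,4,6,7,8,9}  [accepting]
end set {1,2,3,4,6,7,8,9} — state 1 in

Answer: ACCEPT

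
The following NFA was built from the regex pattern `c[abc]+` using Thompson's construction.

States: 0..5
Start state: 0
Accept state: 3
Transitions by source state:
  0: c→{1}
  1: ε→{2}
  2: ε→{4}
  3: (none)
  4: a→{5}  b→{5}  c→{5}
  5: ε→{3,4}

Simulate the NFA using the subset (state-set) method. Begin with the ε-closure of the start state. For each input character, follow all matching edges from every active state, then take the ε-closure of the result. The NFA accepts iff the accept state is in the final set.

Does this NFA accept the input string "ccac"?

Answer: ACCEPT

Trace:
initial (ε-close {0}): {0}
'c' @ 1: {1,2,4}
'c' @ 2: {3,4,5}  ✓accept
'a' @ 3: {3,4,5}  ✓accept
'c' @ 4: {3,4,5}  ✓accept
end set {3,4,5} — state 3 in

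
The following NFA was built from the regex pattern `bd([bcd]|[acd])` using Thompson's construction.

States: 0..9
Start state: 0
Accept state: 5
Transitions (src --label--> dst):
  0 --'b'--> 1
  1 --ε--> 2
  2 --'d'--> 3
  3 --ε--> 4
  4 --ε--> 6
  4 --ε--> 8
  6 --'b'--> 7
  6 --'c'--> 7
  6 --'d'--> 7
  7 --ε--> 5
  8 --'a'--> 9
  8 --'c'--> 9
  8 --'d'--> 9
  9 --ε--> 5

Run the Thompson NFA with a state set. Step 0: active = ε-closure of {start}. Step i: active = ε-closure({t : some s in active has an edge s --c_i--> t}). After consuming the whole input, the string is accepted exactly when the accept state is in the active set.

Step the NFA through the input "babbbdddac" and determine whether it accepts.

Answer: REJECT

Trace:
S₀ = ε-closure({0}) = {0}
'b' @ 1: {1,2}
'a' @ 2: {}  — dead — no transitions
rest 'bbbdddac' ignored (set empty)
after full input: {}  (accept=5 not in)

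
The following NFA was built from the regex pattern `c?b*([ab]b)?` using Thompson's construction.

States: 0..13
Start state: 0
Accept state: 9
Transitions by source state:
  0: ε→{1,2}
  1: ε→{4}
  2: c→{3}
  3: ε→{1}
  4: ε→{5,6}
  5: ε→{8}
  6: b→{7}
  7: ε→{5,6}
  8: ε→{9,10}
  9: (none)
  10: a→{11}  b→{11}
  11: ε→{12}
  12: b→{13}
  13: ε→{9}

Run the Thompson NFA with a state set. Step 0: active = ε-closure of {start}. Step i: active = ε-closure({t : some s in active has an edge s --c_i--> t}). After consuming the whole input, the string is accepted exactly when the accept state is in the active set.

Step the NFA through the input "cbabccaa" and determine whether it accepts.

Answer: REJECT

Trace:
S₀ = ε-closure({0}) = {0,1,2,4,5,6,8,9,10}
'c' @ 1: {1,3,4,5,6,8,9,10}  [accepting]
'b' @ 2: {5,6,7,8,9,10,11,12}  [accepting]
'a' @ 3: {11,12}
'b' @ 4: {9,13}  [accepting]
'c' @ 5: {}  — state set empty
rest 'caa' ignored (set empty)
after full input: {}  (accept=9 not in)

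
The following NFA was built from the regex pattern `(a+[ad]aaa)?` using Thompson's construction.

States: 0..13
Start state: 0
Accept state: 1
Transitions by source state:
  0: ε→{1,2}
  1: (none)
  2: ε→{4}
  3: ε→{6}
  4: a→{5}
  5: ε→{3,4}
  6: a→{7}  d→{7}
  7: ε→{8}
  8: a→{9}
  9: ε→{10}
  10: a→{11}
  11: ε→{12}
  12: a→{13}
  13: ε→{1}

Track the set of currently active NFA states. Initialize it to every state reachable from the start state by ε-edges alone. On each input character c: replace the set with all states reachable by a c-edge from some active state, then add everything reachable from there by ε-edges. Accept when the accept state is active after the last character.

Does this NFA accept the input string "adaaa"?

initial (ε-close {0}): {0,1,2,4}
'a' @ 1: {3,4,5,6}
'd' @ 2: {7,8}
'a' @ 3: {9,10}
'a' @ 4: {11,12}
'a' @ 5: {1,13}  [accepting]
after full input: {1,13}  (accept=1 in)

Answer: ACCEPT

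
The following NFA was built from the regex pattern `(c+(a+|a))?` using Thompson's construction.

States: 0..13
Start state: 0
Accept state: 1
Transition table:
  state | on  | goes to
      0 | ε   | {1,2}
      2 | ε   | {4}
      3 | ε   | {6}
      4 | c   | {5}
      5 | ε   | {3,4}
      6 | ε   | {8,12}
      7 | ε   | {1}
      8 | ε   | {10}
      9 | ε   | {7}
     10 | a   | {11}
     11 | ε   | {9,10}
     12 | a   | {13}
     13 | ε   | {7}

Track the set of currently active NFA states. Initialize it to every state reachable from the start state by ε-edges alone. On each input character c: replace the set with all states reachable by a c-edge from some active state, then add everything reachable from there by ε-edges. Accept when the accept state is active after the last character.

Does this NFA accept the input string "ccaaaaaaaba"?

start: ε-closure({0}) = {0,1,2,4}
'c' @ 1: {3,4,5,6,8,10,12}
'c' @ 2: {3,4,5,6,8,10,12}
'a' @ 3: {1,7,9,10,11,13}  ✓accept
'a' @ 4: {1,7,9,10,11}  ✓accept
'a' @ 5: {1,7,9,10,11}  ✓accept
'a' @ 6: {1,7,9,10,11}  ✓accept
'a' @ 7: {1,7,9,10,11}  ✓accept
'a' @ 8: {1,7,9,10,11}  ✓accept
'a' @ 9: {1,7,9,10,11}  ✓accept
'b' @ 10: {}  — no active states
rest 'a' ignored (set empty)
end set {} — state 1 not in

Answer: REJECT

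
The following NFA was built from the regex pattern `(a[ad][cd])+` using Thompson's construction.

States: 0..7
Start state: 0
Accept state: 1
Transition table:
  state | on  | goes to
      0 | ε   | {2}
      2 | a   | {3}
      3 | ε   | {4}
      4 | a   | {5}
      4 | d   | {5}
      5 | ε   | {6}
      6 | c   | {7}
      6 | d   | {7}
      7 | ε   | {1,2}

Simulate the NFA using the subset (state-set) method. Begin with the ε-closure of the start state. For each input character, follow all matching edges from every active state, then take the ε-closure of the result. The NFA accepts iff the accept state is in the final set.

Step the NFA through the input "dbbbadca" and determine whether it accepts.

Answer: REJECT

Derivation:
S₀ = ε-closure({0}) = {0,2}
'd' @ 1: {}  — no active states
rest 'bbbadca' ignored (set empty)
after full input: {}  (accept=1 not in)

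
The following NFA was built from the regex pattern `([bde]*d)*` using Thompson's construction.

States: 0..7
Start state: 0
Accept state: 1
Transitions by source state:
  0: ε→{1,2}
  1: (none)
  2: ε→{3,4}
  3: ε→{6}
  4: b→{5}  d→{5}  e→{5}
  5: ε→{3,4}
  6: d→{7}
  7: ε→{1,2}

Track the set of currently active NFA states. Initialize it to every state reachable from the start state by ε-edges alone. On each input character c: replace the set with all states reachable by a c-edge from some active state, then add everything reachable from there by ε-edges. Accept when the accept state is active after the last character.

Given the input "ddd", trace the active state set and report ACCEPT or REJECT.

Answer: ACCEPT

Trace:
S₀ = ε-closure({0}) = {0,1,2,3,4,6}
'd' @ 1: {1,2,3,4,5,6,7}  [accepting]
'd' @ 2: {1,2,3,4,5,6,7}  [accepting]
'd' @ 3: {1,2,3,4,5,6,7}  [accepting]
final: {1,2,3,4,5,6,7}; accept 1 in set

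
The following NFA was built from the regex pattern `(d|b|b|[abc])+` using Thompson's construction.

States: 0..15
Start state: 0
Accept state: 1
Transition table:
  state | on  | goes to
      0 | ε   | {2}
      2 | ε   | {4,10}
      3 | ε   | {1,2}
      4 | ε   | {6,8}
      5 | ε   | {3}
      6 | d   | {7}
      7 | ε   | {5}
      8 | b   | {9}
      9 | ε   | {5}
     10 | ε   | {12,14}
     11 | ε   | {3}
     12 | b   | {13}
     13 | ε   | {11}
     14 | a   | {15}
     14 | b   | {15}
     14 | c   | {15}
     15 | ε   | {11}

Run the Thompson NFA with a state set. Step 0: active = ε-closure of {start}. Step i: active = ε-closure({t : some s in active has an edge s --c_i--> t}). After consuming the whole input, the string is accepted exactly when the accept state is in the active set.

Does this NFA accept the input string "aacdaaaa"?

Answer: ACCEPT

Trace:
start: ε-closure({0}) = {0,2,4,6,8,10,12,14}
'a' @ 1: {1,2,3,4,6,8,10,11,12,14,15}  ✓accept
'a' @ 2: {1,2,3,4,6,8,10,11,12,14,15}  ✓accept
'c' @ 3: {1,2,3,4,6,8,10,11,12,14,15}  ✓accept
'd' @ 4: {1,2,3,4,5,6,7,8,10,12,14}  ✓accept
'a' @ 5: {1,2,3,4,6,8,10,11,12,14,15}  ✓accept
'a' @ 6: {1,2,3,4,6,8,10,11,12,14,15}  ✓accept
'a' @ 7: {1,2,3,4,6,8,10,11,12,14,15}  ✓accept
'a' @ 8: {1,2,3,4,6,8,10,11,12,14,15}  ✓accept
after full input: {1,2,3,4,6,8,10,11,12,14,15}  (accept=1 in)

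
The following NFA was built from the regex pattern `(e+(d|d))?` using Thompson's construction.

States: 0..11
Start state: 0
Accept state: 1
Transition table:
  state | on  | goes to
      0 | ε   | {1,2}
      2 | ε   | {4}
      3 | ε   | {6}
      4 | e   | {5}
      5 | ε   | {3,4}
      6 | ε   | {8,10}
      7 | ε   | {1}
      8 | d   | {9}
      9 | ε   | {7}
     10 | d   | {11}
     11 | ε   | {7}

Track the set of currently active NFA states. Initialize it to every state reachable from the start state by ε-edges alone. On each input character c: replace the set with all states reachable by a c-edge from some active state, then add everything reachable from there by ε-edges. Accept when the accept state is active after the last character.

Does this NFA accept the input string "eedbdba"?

Answer: REJECT

Trace:
S₀ = ε-closure({0}) = {0,1,2,4}
'e' @ 1: {3,4,5,6,8,10}
'e' @ 2: {3,4,5,6,8,10}
'd' @ 3: {1,7,9,11}  ✓accept
'b' @ 4: {}  — dead — no transitions
rest 'dba' ignored (set empty)
end set {} — state 1 not in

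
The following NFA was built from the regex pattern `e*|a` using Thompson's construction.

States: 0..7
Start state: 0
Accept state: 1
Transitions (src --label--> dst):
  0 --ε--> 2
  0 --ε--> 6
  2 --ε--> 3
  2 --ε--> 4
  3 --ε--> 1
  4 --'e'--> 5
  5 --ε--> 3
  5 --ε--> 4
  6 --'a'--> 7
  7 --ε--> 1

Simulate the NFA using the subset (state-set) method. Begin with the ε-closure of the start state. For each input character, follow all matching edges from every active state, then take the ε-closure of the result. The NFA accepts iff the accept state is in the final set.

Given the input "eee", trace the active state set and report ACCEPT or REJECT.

initial (ε-close {0}): {0,1,2,3,4,6}
'e' @ 1: {1,3,4,5}  (accept∈set)
'e' @ 2: {1,3,4,5}  (accept∈set)
'e' @ 3: {1,3,4,5}  (accept∈set)
end set {1,3,4,5} — state 1 in

Answer: ACCEPT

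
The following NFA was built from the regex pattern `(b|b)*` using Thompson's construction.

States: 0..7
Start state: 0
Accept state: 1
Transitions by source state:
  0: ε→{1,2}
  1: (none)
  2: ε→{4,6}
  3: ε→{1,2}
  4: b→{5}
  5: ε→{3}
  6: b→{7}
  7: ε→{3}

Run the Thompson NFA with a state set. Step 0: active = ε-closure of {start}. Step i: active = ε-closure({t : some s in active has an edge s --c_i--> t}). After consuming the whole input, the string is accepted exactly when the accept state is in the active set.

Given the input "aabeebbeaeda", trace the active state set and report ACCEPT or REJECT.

S₀ = ε-closure({0}) = {0,1,2,4,6}
'a' @ 1: {}  — state set empty
rest 'abeebbeaeda' ignored (set empty)
end set {} — state 1 not in

Answer: REJECT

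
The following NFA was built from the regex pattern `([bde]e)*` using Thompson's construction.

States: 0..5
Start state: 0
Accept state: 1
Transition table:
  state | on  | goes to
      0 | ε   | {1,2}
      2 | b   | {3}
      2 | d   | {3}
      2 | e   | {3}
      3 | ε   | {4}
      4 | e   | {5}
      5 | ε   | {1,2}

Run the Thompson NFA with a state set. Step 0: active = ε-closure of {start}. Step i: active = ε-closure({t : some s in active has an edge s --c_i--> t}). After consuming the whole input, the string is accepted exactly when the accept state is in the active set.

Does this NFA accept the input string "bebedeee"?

S₀ = ε-closure({0}) = {0,1,2}
'b' @ 1: {3,4}
'e' @ 2: {1,2,5}  (accept∈set)
'b' @ 3: {3,4}
'e' @ 4: {1,2,5}  (accept∈set)
'd' @ 5: {3,4}
'e' @ 6: {1,2,5}  (accept∈set)
'e' @ 7: {3,4}
'e' @ 8: {1,2,5}  (accept∈set)
end set {1,2,5} — state 1 in

Answer: ACCEPT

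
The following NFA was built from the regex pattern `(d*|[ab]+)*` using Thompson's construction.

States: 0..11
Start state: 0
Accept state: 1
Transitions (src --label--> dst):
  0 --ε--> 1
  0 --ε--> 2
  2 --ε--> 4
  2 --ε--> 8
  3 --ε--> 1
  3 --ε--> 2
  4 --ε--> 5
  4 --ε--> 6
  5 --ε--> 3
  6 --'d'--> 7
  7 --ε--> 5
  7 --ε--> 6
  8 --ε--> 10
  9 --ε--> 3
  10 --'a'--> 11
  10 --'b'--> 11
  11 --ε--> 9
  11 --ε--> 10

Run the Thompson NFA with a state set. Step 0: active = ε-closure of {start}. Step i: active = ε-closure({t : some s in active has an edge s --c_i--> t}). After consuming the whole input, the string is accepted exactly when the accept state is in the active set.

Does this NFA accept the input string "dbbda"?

Answer: ACCEPT

Trace:
initial (ε-close {0}): {0,1,2,3,4,5,6,8,10}
'd' @ 1: {1,2,3,4,5,6,7,8,10}  [accepting]
'b' @ 2: {1,2,3,4,5,6,8,9,10,11}  [accepting]
'b' @ 3: {1,2,3,4,5,6,8,9,10,11}  [accepting]
'd' @ 4: {1,2,3,4,5,6,7,8,10}  [accepting]
'a' @ 5: {1,2,3,4,5,6,8,9,10,11}  [accepting]
final: {1,2,3,4,5,6,8,9,10,11}; accept 1 in set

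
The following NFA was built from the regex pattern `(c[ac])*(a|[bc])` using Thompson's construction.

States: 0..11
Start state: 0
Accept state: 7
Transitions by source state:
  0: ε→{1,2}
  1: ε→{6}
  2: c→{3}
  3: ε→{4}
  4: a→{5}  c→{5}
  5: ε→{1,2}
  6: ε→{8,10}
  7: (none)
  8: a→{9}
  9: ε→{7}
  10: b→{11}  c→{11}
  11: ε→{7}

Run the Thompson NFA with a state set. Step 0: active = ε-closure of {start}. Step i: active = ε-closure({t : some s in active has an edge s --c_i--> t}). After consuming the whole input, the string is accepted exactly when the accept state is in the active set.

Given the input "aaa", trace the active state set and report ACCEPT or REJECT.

start: ε-closure({0}) = {0,1,2,6,8,10}
'a' @ 1: {7,9}  ✓accept
'a' @ 2: {}  — state set empty
rest 'a' ignored (set empty)
after full input: {}  (accept=7 not in)

Answer: REJECT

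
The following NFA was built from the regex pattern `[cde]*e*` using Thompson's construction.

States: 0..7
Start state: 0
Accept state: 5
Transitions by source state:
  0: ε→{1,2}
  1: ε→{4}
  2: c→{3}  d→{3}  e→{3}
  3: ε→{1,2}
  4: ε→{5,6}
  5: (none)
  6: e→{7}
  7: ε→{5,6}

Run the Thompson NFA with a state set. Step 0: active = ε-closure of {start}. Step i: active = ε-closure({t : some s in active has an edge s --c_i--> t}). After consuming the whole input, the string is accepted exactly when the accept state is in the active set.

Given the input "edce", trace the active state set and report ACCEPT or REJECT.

start: ε-closure({0}) = {0,1,2,4,5,6}
'e' @ 1: {1,2,3,4,5,6,7}  [accepting]
'd' @ 2: {1,2,3,4,5,6}  [accepting]
'c' @ 3: {1,2,3,4,5,6}  [accepting]
'e' @ 4: {1,2,3,4,5,6,7}  [accepting]
final: {1,2,3,4,5,6,7}; accept 5 in set

Answer: ACCEPT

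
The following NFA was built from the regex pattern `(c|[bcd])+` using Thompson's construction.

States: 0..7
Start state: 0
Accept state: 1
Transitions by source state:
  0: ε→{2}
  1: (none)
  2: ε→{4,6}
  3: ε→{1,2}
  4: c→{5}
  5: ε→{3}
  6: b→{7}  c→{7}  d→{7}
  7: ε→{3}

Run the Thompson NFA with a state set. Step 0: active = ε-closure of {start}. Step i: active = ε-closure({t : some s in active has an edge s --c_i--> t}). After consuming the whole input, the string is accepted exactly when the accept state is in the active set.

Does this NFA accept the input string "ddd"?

Answer: ACCEPT

Derivation:
S₀ = ε-closure({0}) = {0,2,4,6}
'd' @ 1: {1,2,3,4,6,7}  ✓accept
'd' @ 2: {1,2,3,4,6,7}  ✓accept
'd' @ 3: {1,2,3,4,6,7}  ✓accept
end set {1,2,3,4,6,7} — state 1 in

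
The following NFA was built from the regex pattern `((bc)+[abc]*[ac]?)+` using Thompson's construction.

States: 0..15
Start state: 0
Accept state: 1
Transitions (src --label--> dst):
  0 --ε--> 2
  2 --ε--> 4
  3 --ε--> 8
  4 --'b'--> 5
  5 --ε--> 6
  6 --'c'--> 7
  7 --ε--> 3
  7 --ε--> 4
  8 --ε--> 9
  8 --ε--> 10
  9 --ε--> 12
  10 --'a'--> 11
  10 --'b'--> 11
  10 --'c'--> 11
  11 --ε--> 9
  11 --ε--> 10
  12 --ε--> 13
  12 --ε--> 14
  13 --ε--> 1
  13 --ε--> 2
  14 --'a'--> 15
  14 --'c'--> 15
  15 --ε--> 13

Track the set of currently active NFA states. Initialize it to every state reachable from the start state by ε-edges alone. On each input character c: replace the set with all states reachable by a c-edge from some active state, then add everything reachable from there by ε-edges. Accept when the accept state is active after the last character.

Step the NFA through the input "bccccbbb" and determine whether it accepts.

Answer: ACCEPT

Trace:
initial (ε-close {0}): {0,2,4}
'b' @ 1: {5,6}
'c' @ 2: {1,2,3,4,7,8,9,10,12,13,14}  ✓accept
'c' @ 3: {1,2,4,9,10,11,12,13,14,15}  ✓accept
'c' @ 4: {1,2,4,9,10,11,12,13,14,15}  ✓accept
'c' @ 5: {1,2,4,9,10,11,12,13,14,15}  ✓accept
'b' @ 6: {1,2,4,5,6,9,10,11,12,13,14}  ✓accept
'b' @ 7: {1,2,4,5,6,9,10,11,12,13,14}  ✓accept
'b' @ 8: {1,2,4,5,6,9,10,11,12,13,14}  ✓accept
after full input: {1,2,4,5,6,9,10,11,12,13,14}  (accept=1 in)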